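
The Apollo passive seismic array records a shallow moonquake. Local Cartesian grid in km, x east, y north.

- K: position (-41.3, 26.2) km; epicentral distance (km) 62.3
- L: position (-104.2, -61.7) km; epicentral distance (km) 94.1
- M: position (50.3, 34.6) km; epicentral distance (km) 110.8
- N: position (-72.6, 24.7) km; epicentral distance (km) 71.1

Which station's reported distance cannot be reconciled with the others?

L

Solve using three stations at a time. Using K, M, N (subtract circle equations pairwise → linear system) gives (x, y) ≈ (-35.3, -35.6).
Distances from that point to each station vs reported:
  K: calculated 62.1 vs reported 62.3 → residual 0.2 km
  L: calculated 73.7 vs reported 94.1 → residual 20.4 km
  M: calculated 110.7 vs reported 110.8 → residual 0.1 km
  N: calculated 71.0 vs reported 71.1 → residual 0.1 km
K, M, N are mutually consistent (residuals ≈ 0); L is off by 20.4 km.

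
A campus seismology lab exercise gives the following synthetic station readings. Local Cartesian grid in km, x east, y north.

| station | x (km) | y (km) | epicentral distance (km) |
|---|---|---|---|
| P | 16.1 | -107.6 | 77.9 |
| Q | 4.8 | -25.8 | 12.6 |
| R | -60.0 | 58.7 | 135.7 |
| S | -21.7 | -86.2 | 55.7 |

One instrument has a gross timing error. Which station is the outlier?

R

Solve using three stations at a time. Using P, Q, S (subtract circle equations pairwise → linear system) gives (x, y) ≈ (-5.8, -32.8).
Distances from that point to each station vs reported:
  P: calculated 77.9 vs reported 77.9 → residual 0.0 km
  Q: calculated 12.7 vs reported 12.6 → residual 0.1 km
  R: calculated 106.4 vs reported 135.7 → residual 29.3 km
  S: calculated 55.7 vs reported 55.7 → residual 0.0 km
P, Q, S are mutually consistent (residuals ≈ 0); R is off by 29.3 km.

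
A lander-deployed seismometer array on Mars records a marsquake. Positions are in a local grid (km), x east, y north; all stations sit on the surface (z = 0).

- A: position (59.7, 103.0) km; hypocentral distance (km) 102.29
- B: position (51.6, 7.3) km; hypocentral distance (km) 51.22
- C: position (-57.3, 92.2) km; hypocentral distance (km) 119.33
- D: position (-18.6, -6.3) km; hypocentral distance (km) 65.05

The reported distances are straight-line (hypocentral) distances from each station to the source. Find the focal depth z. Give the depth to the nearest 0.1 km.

Each station gives a sphere (x−x_i)² + (y−y_i)² + z² = d_i² (stations at z=0).
Subtracting the A sphere from B and C: z² cancels, leaving linear equations in x and y:
-16.2 x − 191.4 y = -3617.48
-234.0 x − 21.6 y = -6165.36
Solving: x ≈ 24.797, y ≈ 16.801 km (keep extra digits for the depth step; rounded: 24.8, 16.8).
Then from the A sphere: z² = 102.29² − (x − 59.7)² − (y − 103.0)² with x = 24.797, y = 16.801, so z ≈ 42.600 ≈ 42.6 km.
Check against D (with the unrounded solution): distance 65.05 ≈ 65.05 km. ✓

depth ≈ 42.6 km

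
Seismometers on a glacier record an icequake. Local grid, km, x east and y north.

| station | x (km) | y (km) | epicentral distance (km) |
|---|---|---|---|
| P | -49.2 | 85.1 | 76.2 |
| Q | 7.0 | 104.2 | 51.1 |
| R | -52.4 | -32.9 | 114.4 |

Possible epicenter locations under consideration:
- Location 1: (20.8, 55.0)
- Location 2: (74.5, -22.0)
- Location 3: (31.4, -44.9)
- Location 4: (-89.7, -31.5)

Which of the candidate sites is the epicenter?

For each candidate, compare |candidate − station| to the reported distance:
Location 1: residuals P 0.0, Q 0.0, R 0.0 → max 0.0 km
Location 2: residuals P 87.4, Q 92.0, R 13.0 → max 92.0 km
Location 3: residuals P 76.8, Q 100.0, R 29.7 → max 100.0 km
Location 4: residuals P 47.2, Q 115.5, R 77.1 → max 115.5 km
Only Location 1 has all residuals ≈ 0.

Location 1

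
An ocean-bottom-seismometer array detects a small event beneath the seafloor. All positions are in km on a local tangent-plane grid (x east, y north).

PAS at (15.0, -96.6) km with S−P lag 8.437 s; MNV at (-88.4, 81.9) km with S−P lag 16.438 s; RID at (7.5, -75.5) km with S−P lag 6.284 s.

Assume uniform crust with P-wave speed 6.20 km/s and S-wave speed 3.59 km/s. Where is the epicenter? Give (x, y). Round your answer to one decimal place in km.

-39.3 km east, -49.4 km north

Distance from S−P lag: d = Δt · v_P v_S / (v_P − v_S) = Δt · (6.20·3.59)/(6.20−3.59) ≈ 8.5280·Δt.
So d_PAS = 71.95, d_MNV = 140.18, d_RID = 53.59 km.
Circle about each station: (x − 15.0)² + (y + 96.6)² = 71.95²; (x + 88.4)² + (y − 81.9)² = 140.18²; (x − 7.5)² + (y + 75.5)² = 53.59².
Subtracting pairs of circle equations eliminates x²+y² and gives linear equations (the radical axes):
-206.8 x + 357.0 y = -9508.02
-15.0 x + 42.2 y = -1495.15
Solving the 2×2 system: x ≈ -39.3, y ≈ -49.4 km.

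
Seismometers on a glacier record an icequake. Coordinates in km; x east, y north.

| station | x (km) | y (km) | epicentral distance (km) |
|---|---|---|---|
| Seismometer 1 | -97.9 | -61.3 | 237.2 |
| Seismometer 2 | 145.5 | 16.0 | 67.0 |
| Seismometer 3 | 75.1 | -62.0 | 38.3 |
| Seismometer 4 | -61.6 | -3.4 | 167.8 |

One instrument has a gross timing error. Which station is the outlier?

Seismometer 1

Solve using three stations at a time. Using Seismometer 2, Seismometer 3, Seismometer 4 (subtract circle equations pairwise → linear system) gives (x, y) ≈ (103.0, -35.8).
Distances from that point to each station vs reported:
  Seismometer 1: calculated 202.5 vs reported 237.2 → residual 34.7 km
  Seismometer 2: calculated 67.0 vs reported 67.0 → residual 0.0 km
  Seismometer 3: calculated 38.3 vs reported 38.3 → residual 0.0 km
  Seismometer 4: calculated 167.8 vs reported 167.8 → residual 0.0 km
Seismometer 2, Seismometer 3, Seismometer 4 are mutually consistent (residuals ≈ 0); Seismometer 1 is off by 34.7 km.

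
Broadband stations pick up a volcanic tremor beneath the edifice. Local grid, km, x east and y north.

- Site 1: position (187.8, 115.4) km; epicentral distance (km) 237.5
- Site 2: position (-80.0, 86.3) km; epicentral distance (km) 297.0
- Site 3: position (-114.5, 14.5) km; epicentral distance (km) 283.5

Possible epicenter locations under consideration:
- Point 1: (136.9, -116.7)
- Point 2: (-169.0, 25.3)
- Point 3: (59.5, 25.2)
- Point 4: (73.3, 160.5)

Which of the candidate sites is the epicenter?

For each candidate, compare |candidate − station| to the reported distance:
Point 1: residuals Site 1 0.1, Site 2 0.1, Site 3 0.1 → max 0.1 km
Point 2: residuals Site 1 130.5, Site 2 189.1, Site 3 227.9 → max 227.9 km
Point 3: residuals Site 1 80.7, Site 2 144.7, Site 3 109.2 → max 144.7 km
Point 4: residuals Site 1 114.4, Site 2 126.7, Site 3 45.6 → max 126.7 km
Only Point 1 has all residuals ≈ 0.

Point 1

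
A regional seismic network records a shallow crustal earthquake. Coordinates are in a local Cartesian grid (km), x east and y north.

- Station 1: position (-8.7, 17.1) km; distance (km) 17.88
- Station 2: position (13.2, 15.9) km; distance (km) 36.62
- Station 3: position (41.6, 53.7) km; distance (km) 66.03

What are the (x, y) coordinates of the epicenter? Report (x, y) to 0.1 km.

(-20.3, 30.7)

Circle about each station: (x + 8.7)² + (y − 17.1)² = 17.88²; (x − 13.2)² + (y − 15.9)² = 36.62²; (x − 41.6)² + (y − 53.7)² = 66.03².
Subtracting pairs of circle equations eliminates x²+y² and gives linear equations (the radical axes):
43.8 x − 2.4 y = -962.38
100.6 x + 73.2 y = 205.88
Solving the 2×2 system: x ≈ -20.3, y ≈ 30.7 km.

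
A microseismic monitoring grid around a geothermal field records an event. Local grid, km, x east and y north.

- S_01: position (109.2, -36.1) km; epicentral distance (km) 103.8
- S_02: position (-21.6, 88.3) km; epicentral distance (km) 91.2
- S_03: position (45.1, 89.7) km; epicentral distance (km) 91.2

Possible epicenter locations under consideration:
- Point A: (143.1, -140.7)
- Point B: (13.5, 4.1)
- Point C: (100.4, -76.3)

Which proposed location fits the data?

For each candidate, compare |candidate − station| to the reported distance:
Point A: residuals S_01 6.2, S_02 190.9, S_03 159.2 → max 190.9 km
Point B: residuals S_01 0.0, S_02 0.0, S_03 0.0 → max 0.0 km
Point C: residuals S_01 62.6, S_02 113.7, S_03 83.8 → max 113.7 km
Only Point B has all residuals ≈ 0.

Point B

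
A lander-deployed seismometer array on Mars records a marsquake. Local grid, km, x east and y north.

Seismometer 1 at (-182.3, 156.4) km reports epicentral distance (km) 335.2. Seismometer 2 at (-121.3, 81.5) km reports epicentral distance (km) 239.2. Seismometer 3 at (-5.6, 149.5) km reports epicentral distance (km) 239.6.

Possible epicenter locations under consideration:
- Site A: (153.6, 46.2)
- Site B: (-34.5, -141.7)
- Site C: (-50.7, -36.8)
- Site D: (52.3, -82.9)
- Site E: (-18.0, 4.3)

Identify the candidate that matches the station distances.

Site D

For each candidate, compare |candidate − station| to the reported distance:
Site A: residuals Seismometer 1 18.3, Seismometer 2 38.0, Seismometer 3 49.8 → max 49.8 km
Site B: residuals Seismometer 1 2.5, Seismometer 2 0.3, Seismometer 3 53.0 → max 53.0 km
Site C: residuals Seismometer 1 101.4, Seismometer 2 101.4, Seismometer 3 47.9 → max 101.4 km
Site D: residuals Seismometer 1 0.1, Seismometer 2 0.1, Seismometer 3 0.1 → max 0.1 km
Site E: residuals Seismometer 1 111.3, Seismometer 2 110.2, Seismometer 3 93.9 → max 111.3 km
Only Site D has all residuals ≈ 0.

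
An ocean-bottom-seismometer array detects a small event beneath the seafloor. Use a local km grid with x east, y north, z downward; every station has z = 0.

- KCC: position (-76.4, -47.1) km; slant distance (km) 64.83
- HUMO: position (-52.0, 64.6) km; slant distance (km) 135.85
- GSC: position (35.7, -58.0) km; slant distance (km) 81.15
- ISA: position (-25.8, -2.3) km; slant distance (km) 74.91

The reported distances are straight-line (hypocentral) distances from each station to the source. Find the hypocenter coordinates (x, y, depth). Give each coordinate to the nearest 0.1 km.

Each station gives a sphere (x−x_i)² + (y−y_i)² + z² = d_i² (stations at z=0).
Subtracting the KCC sphere from HUMO and GSC: z² cancels, leaving linear equations in x and y:
48.8 x + 223.4 y = -15430.50
224.2 x − 21.8 y = -5799.27
Solving: x ≈ -31.905, y ≈ -62.102 km (keep extra digits for the depth step; rounded: -31.9, -62.1).
Then from the KCC sphere: z² = 64.83² − (x + 76.4)² − (y + 47.1)² with x = -31.905, y = -62.102, so z ≈ 44.700 ≈ 44.7 km.

(-31.9, -62.1, 44.7)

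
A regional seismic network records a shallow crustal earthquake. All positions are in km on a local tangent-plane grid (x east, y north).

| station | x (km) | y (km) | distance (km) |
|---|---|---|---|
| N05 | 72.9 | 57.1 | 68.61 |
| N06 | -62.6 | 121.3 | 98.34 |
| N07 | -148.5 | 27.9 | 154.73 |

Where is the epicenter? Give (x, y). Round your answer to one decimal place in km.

Circle about each station: (x − 72.9)² + (y − 57.1)² = 68.61²; (x + 62.6)² + (y − 121.3)² = 98.34²; (x + 148.5)² + (y − 27.9)² = 154.73².
Subtracting the N05 equation from the N06 and N07 equations removes the quadratic terms:
-271.0 x + 128.4 y = 5094.21
-442.8 x − 58.4 y = -4978.20
Solving the 2×2 system: x ≈ 4.7, y ≈ 49.6 km.

4.7 km east, 49.6 km north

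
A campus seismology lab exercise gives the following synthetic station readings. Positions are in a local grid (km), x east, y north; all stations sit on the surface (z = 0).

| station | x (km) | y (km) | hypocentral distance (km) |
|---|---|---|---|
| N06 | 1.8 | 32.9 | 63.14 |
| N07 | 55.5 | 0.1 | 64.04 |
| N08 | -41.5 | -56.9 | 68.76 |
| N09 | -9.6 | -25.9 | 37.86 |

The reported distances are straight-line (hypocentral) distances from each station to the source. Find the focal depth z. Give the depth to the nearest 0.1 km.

depth ≈ 34.3 km

Each station gives a sphere (x−x_i)² + (y−y_i)² + z² = d_i² (stations at z=0).
Subtracting the N06 sphere from N07 and N08: z² cancels, leaving linear equations in x and y:
107.4 x − 65.6 y = 1880.15
-86.6 x − 179.6 y = 3132.93
Solving: x ≈ 5.293, y ≈ -19.996 km (keep extra digits for the depth step; rounded: 5.3, -20.0).
Then from the N06 sphere: z² = 63.14² − (x − 1.8)² − (y − 32.9)² with x = 5.293, y = -19.996, so z ≈ 34.300 ≈ 34.3 km.
Check against N09 (with the unrounded solution): distance 37.86 ≈ 37.86 km. ✓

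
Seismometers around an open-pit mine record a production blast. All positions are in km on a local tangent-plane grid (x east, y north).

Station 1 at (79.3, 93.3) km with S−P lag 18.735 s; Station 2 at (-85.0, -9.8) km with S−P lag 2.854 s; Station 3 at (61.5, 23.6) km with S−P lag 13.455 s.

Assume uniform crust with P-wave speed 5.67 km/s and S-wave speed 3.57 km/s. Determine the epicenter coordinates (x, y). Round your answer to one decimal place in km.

-60.1 km east, -21.5 km north

Distance from S−P lag: d = Δt · v_P v_S / (v_P − v_S) = Δt · (5.67·3.57)/(5.67−3.57) ≈ 9.6390·Δt.
So d_Station 1 = 180.59, d_Station 2 = 27.51, d_Station 3 = 129.69 km.
Circle about each station: (x − 79.3)² + (y − 93.3)² = 180.59²; (x + 85.0)² + (y + 9.8)² = 27.51²; (x − 61.5)² + (y − 23.6)² = 129.69².
Subtracting the Station 1 equation from the Station 2 and Station 3 equations removes the quadratic terms:
-328.6 x − 206.2 y = 24183.61
-35.6 x − 139.4 y = 5139.08
Solving the 2×2 system: x ≈ -60.1, y ≈ -21.5 km.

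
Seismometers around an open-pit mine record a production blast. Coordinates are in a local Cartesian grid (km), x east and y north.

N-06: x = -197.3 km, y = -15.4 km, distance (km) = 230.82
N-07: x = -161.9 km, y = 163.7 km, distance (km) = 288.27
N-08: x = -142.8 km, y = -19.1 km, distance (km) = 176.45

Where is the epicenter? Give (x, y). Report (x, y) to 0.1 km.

Circle about each station: (x + 197.3)² + (y + 15.4)² = 230.82²; (x + 161.9)² + (y − 163.7)² = 288.27²; (x + 142.8)² + (y + 19.1)² = 176.45².
Subtracting pairs of circle equations eliminates x²+y² and gives linear equations (the radical axes):
70.8 x + 358.2 y = -15976.87
109.0 x − 7.4 y = 3735.47
Solving the 2×2 system: x ≈ 30.8, y ≈ -50.7 km.
Check against N-06 (with the unrounded x, y): √((x + 197.3)²+(y + 15.4)²) = 230.84 ≈ 230.82 km. ✓

30.8 km east, -50.7 km north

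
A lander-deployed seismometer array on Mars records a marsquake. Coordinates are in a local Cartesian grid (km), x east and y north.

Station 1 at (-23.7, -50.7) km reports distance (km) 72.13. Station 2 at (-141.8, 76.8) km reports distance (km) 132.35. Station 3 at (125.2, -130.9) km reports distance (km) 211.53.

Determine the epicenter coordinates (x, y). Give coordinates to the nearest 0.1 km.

x ≈ -21.6 km, y ≈ 21.4 km

Circle about each station: (x + 23.7)² + (y + 50.7)² = 72.13²; (x + 141.8)² + (y − 76.8)² = 132.35²; (x − 125.2)² + (y + 130.9)² = 211.53².
Subtracting the Station 1 equation from the Station 2 and Station 3 equations removes the quadratic terms:
-236.2 x + 255.0 y = 10559.51
297.8 x − 160.4 y = -9864.53
Solving the 2×2 system: x ≈ -21.6, y ≈ 21.4 km.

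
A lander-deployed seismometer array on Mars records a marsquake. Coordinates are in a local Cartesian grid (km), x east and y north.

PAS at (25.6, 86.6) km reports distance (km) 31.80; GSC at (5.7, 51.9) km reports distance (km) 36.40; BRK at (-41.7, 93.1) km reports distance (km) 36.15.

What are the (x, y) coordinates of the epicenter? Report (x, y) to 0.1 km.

x ≈ -6.2 km, y ≈ 86.3 km

Circle about each station: (x − 25.6)² + (y − 86.6)² = 31.80²; (x − 5.7)² + (y − 51.9)² = 36.40²; (x + 41.7)² + (y − 93.1)² = 36.15².
Subtracting the PAS equation from the GSC and BRK equations removes the quadratic terms:
-39.8 x − 69.4 y = -5742.54
-134.6 x + 13.0 y = 1956.00
Solving the 2×2 system: x ≈ -6.2, y ≈ 86.3 km.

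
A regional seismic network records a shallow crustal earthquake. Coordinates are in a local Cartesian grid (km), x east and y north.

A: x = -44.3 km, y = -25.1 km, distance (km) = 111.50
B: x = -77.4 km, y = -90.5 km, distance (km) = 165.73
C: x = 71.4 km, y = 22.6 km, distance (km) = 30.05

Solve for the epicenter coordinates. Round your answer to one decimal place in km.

Circle about each station: (x + 44.3)² + (y + 25.1)² = 111.50²; (x + 77.4)² + (y + 90.5)² = 165.73²; (x − 71.4)² + (y − 22.6)² = 30.05².
Subtracting the A equation from the B and C equations removes the quadratic terms:
-66.2 x − 130.8 y = -3445.67
231.4 x + 95.4 y = 14545.47
Solving the 2×2 system: x ≈ 65.7, y ≈ -6.9 km.
Check against A (with the unrounded x, y): √((x + 44.3)²+(y + 25.1)²) = 111.50 ≈ 111.50 km. ✓

(65.7, -6.9)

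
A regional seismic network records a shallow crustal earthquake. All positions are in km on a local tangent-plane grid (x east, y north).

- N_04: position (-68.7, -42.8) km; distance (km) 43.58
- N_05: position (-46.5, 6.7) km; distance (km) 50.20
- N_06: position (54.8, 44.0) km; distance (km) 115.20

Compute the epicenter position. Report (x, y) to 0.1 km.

(-25.3, -38.8)

Circle about each station: (x + 68.7)² + (y + 42.8)² = 43.58²; (x + 46.5)² + (y − 6.7)² = 50.20²; (x − 54.8)² + (y − 44.0)² = 115.20².
Subtracting pairs of circle equations eliminates x²+y² and gives linear equations (the radical axes):
44.4 x + 99.0 y = -4965.21
247.0 x + 173.6 y = -12984.31
Solving the 2×2 system: x ≈ -25.3, y ≈ -38.8 km.
Check against N_04 (with the unrounded x, y): √((x + 68.7)²+(y + 42.8)²) = 43.59 ≈ 43.58 km. ✓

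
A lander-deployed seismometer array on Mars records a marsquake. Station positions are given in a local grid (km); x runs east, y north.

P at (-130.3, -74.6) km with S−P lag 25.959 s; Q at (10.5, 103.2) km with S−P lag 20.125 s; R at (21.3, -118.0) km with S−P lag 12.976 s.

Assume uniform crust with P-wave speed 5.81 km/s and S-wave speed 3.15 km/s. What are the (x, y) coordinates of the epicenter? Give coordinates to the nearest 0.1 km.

x ≈ 43.0 km, y ≈ -31.4 km

Distance from S−P lag: d = Δt · v_P v_S / (v_P − v_S) = Δt · (5.81·3.15)/(5.81−3.15) ≈ 6.8803·Δt.
So d_P = 178.60, d_Q = 138.47, d_R = 89.28 km.
Circle about each station: (x + 130.3)² + (y + 74.6)² = 178.60²; (x − 10.5)² + (y − 103.2)² = 138.47²; (x − 21.3)² + (y + 118.0)² = 89.28².
Subtracting pairs of circle equations eliminates x²+y² and gives linear equations (the radical axes):
281.6 x + 355.6 y = 941.26
303.2 x − 86.8 y = 15761.48
Solving the 2×2 system: x ≈ 43.0, y ≈ -31.4 km.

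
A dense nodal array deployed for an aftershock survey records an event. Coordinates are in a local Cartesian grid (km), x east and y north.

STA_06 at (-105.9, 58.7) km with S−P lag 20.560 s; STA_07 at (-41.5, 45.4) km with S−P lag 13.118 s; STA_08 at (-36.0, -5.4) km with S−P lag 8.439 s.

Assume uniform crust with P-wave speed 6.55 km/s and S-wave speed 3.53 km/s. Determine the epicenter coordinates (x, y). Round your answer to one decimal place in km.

Distance from S−P lag: d = Δt · v_P v_S / (v_P − v_S) = Δt · (6.55·3.53)/(6.55−3.53) ≈ 7.6561·Δt.
So d_STA_06 = 157.41, d_STA_07 = 100.43, d_STA_08 = 64.61 km.
Circle about each station: (x + 105.9)² + (y − 58.7)² = 157.41²; (x + 41.5)² + (y − 45.4)² = 100.43²; (x + 36.0)² + (y + 5.4)² = 64.61².
Subtracting the STA_06 equation from the STA_07 and STA_08 equations removes the quadratic terms:
128.8 x − 26.6 y = 3814.63
139.8 x − 128.2 y = 7268.12
Solving the 2×2 system: x ≈ 23.1, y ≈ -31.5 km.

x ≈ 23.1 km, y ≈ -31.5 km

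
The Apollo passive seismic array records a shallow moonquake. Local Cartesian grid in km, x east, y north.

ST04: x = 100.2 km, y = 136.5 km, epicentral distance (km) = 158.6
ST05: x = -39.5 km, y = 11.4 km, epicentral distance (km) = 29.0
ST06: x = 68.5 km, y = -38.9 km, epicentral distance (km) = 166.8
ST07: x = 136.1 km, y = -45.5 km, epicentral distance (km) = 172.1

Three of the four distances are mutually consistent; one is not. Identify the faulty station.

Solve using three stations at a time. Using ST04, ST05, ST07 (subtract circle equations pairwise → linear system) gives (x, y) ≈ (-18.1, 30.9).
Distances from that point to each station vs reported:
  ST04: calculated 158.6 vs reported 158.6 → residual 0.0 km
  ST05: calculated 28.9 vs reported 29.0 → residual 0.1 km
  ST06: calculated 111.2 vs reported 166.8 → residual 55.6 km
  ST07: calculated 172.1 vs reported 172.1 → residual 0.0 km
ST04, ST05, ST07 are mutually consistent (residuals ≈ 0); ST06 is off by 55.6 km.

ST06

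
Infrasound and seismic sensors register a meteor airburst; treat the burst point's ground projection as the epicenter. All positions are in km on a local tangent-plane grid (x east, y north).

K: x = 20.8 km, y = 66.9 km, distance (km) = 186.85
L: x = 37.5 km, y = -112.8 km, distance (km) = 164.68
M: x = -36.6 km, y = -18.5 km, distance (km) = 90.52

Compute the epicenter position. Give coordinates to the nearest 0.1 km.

(-117.9, -58.3)

Circle about each station: (x − 20.8)² + (y − 66.9)² = 186.85²; (x − 37.5)² + (y + 112.8)² = 164.68²; (x + 36.6)² + (y + 18.5)² = 90.52².
Subtracting the K equation from the L and M equations removes the quadratic terms:
33.4 x − 359.4 y = 17015.26
-114.8 x − 170.8 y = 23492.61
Solving the 2×2 system: x ≈ -117.9, y ≈ -58.3 km.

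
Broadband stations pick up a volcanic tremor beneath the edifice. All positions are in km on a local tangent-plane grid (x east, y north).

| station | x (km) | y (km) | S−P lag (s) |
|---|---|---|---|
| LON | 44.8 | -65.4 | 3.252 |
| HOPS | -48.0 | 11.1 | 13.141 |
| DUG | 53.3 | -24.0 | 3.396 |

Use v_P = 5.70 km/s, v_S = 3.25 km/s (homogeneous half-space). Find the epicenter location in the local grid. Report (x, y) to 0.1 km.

35.6 km east, -42.6 km north

Distance from S−P lag: d = Δt · v_P v_S / (v_P − v_S) = Δt · (5.70·3.25)/(5.70−3.25) ≈ 7.5612·Δt.
So d_LON = 24.59, d_HOPS = 99.36, d_DUG = 25.68 km.
Circle about each station: (x − 44.8)² + (y + 65.4)² = 24.59²; (x + 48.0)² + (y − 11.1)² = 99.36²; (x − 53.3)² + (y + 24.0)² = 25.68².
Subtracting pairs of circle equations eliminates x²+y² and gives linear equations (the radical axes):
-185.6 x + 153.0 y = -13124.73
17.0 x + 82.8 y = -2922.10
Solving the 2×2 system: x ≈ 35.6, y ≈ -42.6 km.
Check against LON (with the unrounded x, y): √((x − 44.8)²+(y + 65.4)²) = 24.59 ≈ 24.59 km. ✓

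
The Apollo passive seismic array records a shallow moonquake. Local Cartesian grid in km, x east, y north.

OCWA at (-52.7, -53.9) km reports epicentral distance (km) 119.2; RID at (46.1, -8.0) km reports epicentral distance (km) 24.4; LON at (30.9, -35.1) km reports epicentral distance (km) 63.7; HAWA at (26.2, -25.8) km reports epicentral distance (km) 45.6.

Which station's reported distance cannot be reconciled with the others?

Solve using three stations at a time. Using OCWA, RID, HAWA (subtract circle equations pairwise → linear system) gives (x, y) ≈ (43.5, 16.5).
Distances from that point to each station vs reported:
  OCWA: calculated 119.3 vs reported 119.2 → residual 0.1 km
  RID: calculated 24.7 vs reported 24.4 → residual 0.3 km
  LON: calculated 53.2 vs reported 63.7 → residual 10.5 km
  HAWA: calculated 45.7 vs reported 45.6 → residual 0.1 km
OCWA, RID, HAWA are mutually consistent (residuals ≈ 0); LON is off by 10.5 km.

LON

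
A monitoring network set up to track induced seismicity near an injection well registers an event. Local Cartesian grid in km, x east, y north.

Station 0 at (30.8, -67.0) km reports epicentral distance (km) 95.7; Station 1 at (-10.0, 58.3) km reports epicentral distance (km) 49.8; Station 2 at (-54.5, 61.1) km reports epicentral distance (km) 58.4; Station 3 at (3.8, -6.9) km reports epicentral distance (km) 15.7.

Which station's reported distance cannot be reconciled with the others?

Station 3

Solve using three stations at a time. Using Station 0, Station 1, Station 2 (subtract circle equations pairwise → linear system) gives (x, y) ≈ (-24.9, 10.8).
Distances from that point to each station vs reported:
  Station 0: calculated 95.7 vs reported 95.7 → residual 0.0 km
  Station 1: calculated 49.8 vs reported 49.8 → residual 0.0 km
  Station 2: calculated 58.4 vs reported 58.4 → residual 0.0 km
  Station 3: calculated 33.7 vs reported 15.7 → residual 18.0 km
Station 0, Station 1, Station 2 are mutually consistent (residuals ≈ 0); Station 3 is off by 18.0 km.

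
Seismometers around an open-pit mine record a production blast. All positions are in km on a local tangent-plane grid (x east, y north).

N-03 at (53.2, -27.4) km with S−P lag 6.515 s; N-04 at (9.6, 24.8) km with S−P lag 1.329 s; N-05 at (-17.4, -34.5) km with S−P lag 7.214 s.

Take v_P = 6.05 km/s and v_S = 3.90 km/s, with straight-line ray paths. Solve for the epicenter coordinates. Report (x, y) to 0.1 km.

Distance from S−P lag: d = Δt · v_P v_S / (v_P − v_S) = Δt · (6.05·3.90)/(6.05−3.90) ≈ 10.9744·Δt.
So d_N-03 = 71.50, d_N-04 = 14.59, d_N-05 = 79.17 km.
Circle about each station: (x − 53.2)² + (y + 27.4)² = 71.50²; (x − 9.6)² + (y − 24.8)² = 14.59²; (x + 17.4)² + (y + 34.5)² = 79.17².
Subtracting pairs of circle equations eliminates x²+y² and gives linear equations (the radical axes):
-87.2 x + 104.4 y = 2025.58
-141.2 x − 14.2 y = -3243.63
Solving the 2×2 system: x ≈ 19.4, y ≈ 35.6 km.

19.4 km east, 35.6 km north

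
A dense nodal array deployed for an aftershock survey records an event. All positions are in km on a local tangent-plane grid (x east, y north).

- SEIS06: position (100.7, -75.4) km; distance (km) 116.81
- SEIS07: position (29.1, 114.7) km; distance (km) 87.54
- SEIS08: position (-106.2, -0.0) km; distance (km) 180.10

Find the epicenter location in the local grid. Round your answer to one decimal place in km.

(70.0, 37.3)

Circle about each station: (x − 100.7)² + (y + 75.4)² = 116.81²; (x − 29.1)² + (y − 114.7)² = 87.54²; (x + 106.2)² + y² = 180.10².
Subtracting the SEIS06 equation from the SEIS07 and SEIS08 equations removes the quadratic terms:
-143.2 x + 380.2 y = 4158.57
-413.8 x + 150.8 y = -23338.64
Solving the 2×2 system: x ≈ 70.0, y ≈ 37.3 km.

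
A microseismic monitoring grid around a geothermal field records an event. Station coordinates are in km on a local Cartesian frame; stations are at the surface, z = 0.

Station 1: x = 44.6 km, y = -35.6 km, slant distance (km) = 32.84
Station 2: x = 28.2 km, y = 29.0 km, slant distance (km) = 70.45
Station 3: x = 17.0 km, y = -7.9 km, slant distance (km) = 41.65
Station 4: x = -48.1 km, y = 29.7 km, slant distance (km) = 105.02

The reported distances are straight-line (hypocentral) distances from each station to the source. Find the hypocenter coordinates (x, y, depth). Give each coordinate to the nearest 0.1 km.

x ≈ 29.2 km, y ≈ -35.2 km, depth ≈ 29.0 km

Each station gives a sphere (x−x_i)² + (y−y_i)² + z² = d_i² (stations at z=0).
Subtracting the Station 1 sphere from Station 2 and Station 3: z² cancels, leaving linear equations in x and y:
-32.8 x + 129.2 y = -5505.02
-55.2 x + 55.4 y = -3561.37
Solving: x ≈ 29.193, y ≈ -35.197 km (keep extra digits for the depth step; rounded: 29.2, -35.2).
Then from the Station 1 sphere: z² = 32.84² − (x − 44.6)² − (y + 35.6)² with x = 29.193, y = -35.197, so z ≈ 28.999 ≈ 29.0 km.
Check against Station 4 (with the unrounded solution): distance 105.01 ≈ 105.02 km. ✓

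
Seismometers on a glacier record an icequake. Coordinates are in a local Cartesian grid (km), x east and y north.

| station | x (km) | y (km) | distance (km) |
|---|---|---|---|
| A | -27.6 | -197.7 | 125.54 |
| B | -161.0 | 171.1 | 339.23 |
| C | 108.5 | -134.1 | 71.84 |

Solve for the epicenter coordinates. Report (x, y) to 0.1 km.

Circle about each station: (x + 27.6)² + (y + 197.7)² = 125.54²; (x + 161.0)² + (y − 171.1)² = 339.23²; (x − 108.5)² + (y + 134.1)² = 71.84².
Subtracting the A equation from the B and C equations removes the quadratic terms:
-266.8 x + 737.6 y = -83967.54
272.2 x + 127.2 y = 507.32
Solving the 2×2 system: x ≈ 47.1, y ≈ -96.8 km.

x ≈ 47.1 km, y ≈ -96.8 km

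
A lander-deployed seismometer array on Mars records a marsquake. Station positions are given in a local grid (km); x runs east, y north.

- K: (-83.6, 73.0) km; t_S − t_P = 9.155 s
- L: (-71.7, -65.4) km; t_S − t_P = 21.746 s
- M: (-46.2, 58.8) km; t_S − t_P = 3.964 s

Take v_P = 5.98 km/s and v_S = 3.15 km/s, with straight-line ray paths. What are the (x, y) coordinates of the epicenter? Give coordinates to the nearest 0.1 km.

Distance from S−P lag: d = Δt · v_P v_S / (v_P − v_S) = Δt · (5.98·3.15)/(5.98−3.15) ≈ 6.6562·Δt.
So d_K = 60.94, d_L = 144.75, d_M = 26.39 km.
Circle about each station: (x + 83.6)² + (y − 73.0)² = 60.94²; (x + 71.7)² + (y + 65.4)² = 144.75²; (x + 46.2)² + (y − 58.8)² = 26.39².
Subtracting the K equation from the L and M equations removes the quadratic terms:
23.8 x − 276.8 y = -20138.79
74.8 x − 28.4 y = -3708.83
Solving the 2×2 system: x ≈ -22.7, y ≈ 70.8 km.
Check against K (with the unrounded x, y): √((x + 83.6)²+(y − 73.0)²) = 60.94 ≈ 60.94 km. ✓

-22.7 km east, 70.8 km north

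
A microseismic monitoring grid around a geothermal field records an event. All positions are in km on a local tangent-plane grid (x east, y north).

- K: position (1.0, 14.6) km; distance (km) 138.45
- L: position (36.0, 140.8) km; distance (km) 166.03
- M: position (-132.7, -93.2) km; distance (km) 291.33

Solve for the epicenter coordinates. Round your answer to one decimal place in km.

Circle about each station: (x − 1.0)² + (y − 14.6)² = 138.45²; (x − 36.0)² + (y − 140.8)² = 166.03²; (x + 132.7)² + (y + 93.2)² = 291.33².
Subtracting the K equation from the L and M equations removes the quadratic terms:
70.0 x + 252.4 y = 12508.92
-267.4 x − 215.6 y = -39623.40
Solving the 2×2 system: x ≈ 139.4, y ≈ 10.9 km.

139.4 km east, 10.9 km north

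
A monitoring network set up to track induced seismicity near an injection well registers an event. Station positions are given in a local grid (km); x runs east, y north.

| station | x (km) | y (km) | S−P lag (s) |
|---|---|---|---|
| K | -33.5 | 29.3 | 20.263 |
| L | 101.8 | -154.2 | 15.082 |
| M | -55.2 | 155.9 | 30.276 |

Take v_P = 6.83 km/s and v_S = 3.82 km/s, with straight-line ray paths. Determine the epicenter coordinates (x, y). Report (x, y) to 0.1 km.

Distance from S−P lag: d = Δt · v_P v_S / (v_P − v_S) = Δt · (6.83·3.82)/(6.83−3.82) ≈ 8.6680·Δt.
So d_K = 175.64, d_L = 130.73, d_M = 262.43 km.
Circle about each station: (x + 33.5)² + (y − 29.3)² = 175.64²; (x − 101.8)² + (y + 154.2)² = 130.73²; (x + 55.2)² + (y − 155.9)² = 262.43².
Subtracting the K equation from the L and M equations removes the quadratic terms:
270.6 x − 367.0 y = 45919.22
-43.4 x + 253.2 y = -12648.99
Solving the 2×2 system: x ≈ 132.8, y ≈ -27.2 km.

132.8 km east, -27.2 km north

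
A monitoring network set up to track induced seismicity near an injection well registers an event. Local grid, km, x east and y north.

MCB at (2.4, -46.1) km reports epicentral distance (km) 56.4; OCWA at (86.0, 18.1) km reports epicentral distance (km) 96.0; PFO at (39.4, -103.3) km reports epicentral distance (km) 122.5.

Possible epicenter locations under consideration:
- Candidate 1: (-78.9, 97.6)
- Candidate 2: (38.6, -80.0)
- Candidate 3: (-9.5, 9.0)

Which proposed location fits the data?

Candidate 3

For each candidate, compare |candidate − station| to the reported distance:
Candidate 1: residuals MCB 108.7, OCWA 87.1, PFO 110.6 → max 110.6 km
Candidate 2: residuals MCB 6.8, OCWA 13.0, PFO 99.2 → max 99.2 km
Candidate 3: residuals MCB 0.0, OCWA 0.1, PFO 0.0 → max 0.1 km
Only Candidate 3 has all residuals ≈ 0.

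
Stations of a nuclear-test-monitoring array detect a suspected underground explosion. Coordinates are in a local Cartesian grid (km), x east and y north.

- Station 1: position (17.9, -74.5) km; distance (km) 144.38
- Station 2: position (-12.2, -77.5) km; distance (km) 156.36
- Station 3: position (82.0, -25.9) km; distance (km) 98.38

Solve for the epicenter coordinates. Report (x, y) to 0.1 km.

48.5 km east, 66.6 km north

Circle about each station: (x − 17.9)² + (y + 74.5)² = 144.38²; (x + 12.2)² + (y + 77.5)² = 156.36²; (x − 82.0)² + (y + 25.9)² = 98.38².
Subtracting the Station 1 equation from the Station 2 and Station 3 equations removes the quadratic terms:
-60.2 x − 6.0 y = -3318.44
128.2 x + 97.2 y = 12691.11
Solving the 2×2 system: x ≈ 48.5, y ≈ 66.6 km.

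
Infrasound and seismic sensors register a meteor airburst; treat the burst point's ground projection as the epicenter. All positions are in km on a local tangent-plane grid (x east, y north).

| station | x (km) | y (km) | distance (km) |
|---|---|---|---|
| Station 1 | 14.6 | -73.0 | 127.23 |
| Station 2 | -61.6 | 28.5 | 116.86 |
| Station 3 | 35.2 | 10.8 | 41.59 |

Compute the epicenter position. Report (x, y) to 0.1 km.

Circle about each station: (x − 14.6)² + (y + 73.0)² = 127.23²; (x + 61.6)² + (y − 28.5)² = 116.86²; (x − 35.2)² + (y − 10.8)² = 41.59².
Subtracting the Station 1 equation from the Station 2 and Station 3 equations removes the quadratic terms:
-152.4 x + 203.0 y = 1595.86
41.2 x + 167.6 y = 10271.26
Solving the 2×2 system: x ≈ 53.6, y ≈ 48.1 km.
Check against Station 1 (with the unrounded x, y): √((x − 14.6)²+(y + 73.0)²) = 127.23 ≈ 127.23 km. ✓

(53.6, 48.1)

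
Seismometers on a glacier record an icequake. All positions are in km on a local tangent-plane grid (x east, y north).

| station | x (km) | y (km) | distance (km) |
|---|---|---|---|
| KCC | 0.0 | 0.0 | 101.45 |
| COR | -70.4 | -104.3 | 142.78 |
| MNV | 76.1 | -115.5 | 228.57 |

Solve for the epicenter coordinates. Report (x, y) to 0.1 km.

x ≈ -94.7 km, y ≈ 36.4 km

Circle about each station: x² + y² = 101.45²; (x + 70.4)² + (y + 104.3)² = 142.78²; (x − 76.1)² + (y + 115.5)² = 228.57².
Subtracting the KCC equation from the COR and MNV equations removes the quadratic terms:
-140.8 x − 208.6 y = 5740.62
152.2 x − 231.0 y = -22820.68
Solving the 2×2 system: x ≈ -94.7, y ≈ 36.4 km.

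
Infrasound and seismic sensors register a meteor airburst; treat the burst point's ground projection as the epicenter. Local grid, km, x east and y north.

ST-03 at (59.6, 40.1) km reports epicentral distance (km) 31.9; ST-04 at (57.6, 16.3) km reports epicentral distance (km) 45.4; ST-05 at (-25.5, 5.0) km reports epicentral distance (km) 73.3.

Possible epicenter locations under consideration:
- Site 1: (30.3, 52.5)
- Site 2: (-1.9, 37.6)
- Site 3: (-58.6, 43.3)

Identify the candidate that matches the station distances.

Site 1

For each candidate, compare |candidate − station| to the reported distance:
Site 1: residuals ST-03 0.1, ST-04 0.1, ST-05 0.0 → max 0.1 km
Site 2: residuals ST-03 29.7, ST-04 17.8, ST-05 33.1 → max 33.1 km
Site 3: residuals ST-03 86.3, ST-04 73.9, ST-05 22.7 → max 86.3 km
Only Site 1 has all residuals ≈ 0.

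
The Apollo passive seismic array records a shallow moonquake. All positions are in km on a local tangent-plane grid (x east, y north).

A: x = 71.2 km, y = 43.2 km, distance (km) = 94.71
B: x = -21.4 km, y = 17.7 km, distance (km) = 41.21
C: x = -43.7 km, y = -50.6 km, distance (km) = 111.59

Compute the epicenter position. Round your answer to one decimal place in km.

(-22.2, 58.9)

Circle about each station: (x − 71.2)² + (y − 43.2)² = 94.71²; (x + 21.4)² + (y − 17.7)² = 41.21²; (x + 43.7)² + (y + 50.6)² = 111.59².
Subtracting the A equation from the B and C equations removes the quadratic terms:
-185.2 x − 51.0 y = 1107.29
-229.8 x − 187.6 y = -5947.97
Solving the 2×2 system: x ≈ -22.2, y ≈ 58.9 km.
Check against A (with the unrounded x, y): √((x − 71.2)²+(y − 43.2)²) = 94.71 ≈ 94.71 km. ✓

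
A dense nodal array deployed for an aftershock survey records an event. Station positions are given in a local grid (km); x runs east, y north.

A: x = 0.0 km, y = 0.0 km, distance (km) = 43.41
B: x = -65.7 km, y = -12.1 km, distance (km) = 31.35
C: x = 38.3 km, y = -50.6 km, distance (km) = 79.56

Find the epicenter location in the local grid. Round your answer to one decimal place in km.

Circle about each station: x² + y² = 43.41²; (x + 65.7)² + (y + 12.1)² = 31.35²; (x − 38.3)² + (y + 50.6)² = 79.56².
Subtracting the A equation from the B and C equations removes the quadratic terms:
-131.4 x − 24.2 y = 5364.51
76.6 x − 101.2 y = -418.12
Solving the 2×2 system: x ≈ -36.5, y ≈ -23.5 km.
Check against A (with the unrounded x, y): √(x²+y²) = 43.41 ≈ 43.41 km. ✓

(-36.5, -23.5)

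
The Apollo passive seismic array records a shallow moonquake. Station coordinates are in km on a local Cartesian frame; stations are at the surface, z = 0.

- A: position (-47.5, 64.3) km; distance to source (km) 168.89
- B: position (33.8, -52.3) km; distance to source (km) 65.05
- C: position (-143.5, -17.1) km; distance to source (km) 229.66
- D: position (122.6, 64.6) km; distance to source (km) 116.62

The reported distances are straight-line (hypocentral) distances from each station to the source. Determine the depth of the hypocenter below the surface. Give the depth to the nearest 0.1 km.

Each station gives a sphere (x−x_i)² + (y−y_i)² + z² = d_i² (stations at z=0).
Subtracting the A sphere from B and C: z² cancels, leaving linear equations in x and y:
162.6 x − 233.2 y = 21779.32
-192.0 x − 162.8 y = -9725.96
Solving: x ≈ 81.602, y ≈ -36.496 km (keep extra digits for the depth step; rounded: 81.6, -36.5).
Then from the A sphere: z² = 168.89² − (x + 47.5)² − (y − 64.3)² with x = 81.602, y = -36.496, so z ≈ 41.191 ≈ 41.2 km.

depth ≈ 41.2 km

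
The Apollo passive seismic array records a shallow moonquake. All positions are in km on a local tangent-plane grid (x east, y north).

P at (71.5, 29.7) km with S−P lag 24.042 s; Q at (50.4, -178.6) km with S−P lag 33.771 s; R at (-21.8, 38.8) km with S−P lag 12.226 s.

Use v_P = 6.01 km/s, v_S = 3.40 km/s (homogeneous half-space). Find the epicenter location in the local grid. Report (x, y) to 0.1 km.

Distance from S−P lag: d = Δt · v_P v_S / (v_P − v_S) = Δt · (6.01·3.40)/(6.01−3.40) ≈ 7.8291·Δt.
So d_P = 188.23, d_Q = 264.40, d_R = 95.72 km.
Circle about each station: (x − 71.5)² + (y − 29.7)² = 188.23²; (x − 50.4)² + (y + 178.6)² = 264.40²; (x + 21.8)² + (y − 38.8)² = 95.72².
Subtracting the P equation from the Q and R equations removes the quadratic terms:
-42.2 x − 416.6 y = -6033.05
-186.6 x + 18.2 y = 22254.55
Solving the 2×2 system: x ≈ -116.7, y ≈ 26.3 km.

x ≈ -116.7 km, y ≈ 26.3 km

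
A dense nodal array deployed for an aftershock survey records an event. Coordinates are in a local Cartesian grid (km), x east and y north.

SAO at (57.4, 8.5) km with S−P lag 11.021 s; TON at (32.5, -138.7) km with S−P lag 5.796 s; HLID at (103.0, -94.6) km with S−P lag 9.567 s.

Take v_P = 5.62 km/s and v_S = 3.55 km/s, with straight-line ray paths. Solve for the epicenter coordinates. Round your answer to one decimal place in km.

(11.1, -87.1)

Distance from S−P lag: d = Δt · v_P v_S / (v_P − v_S) = Δt · (5.62·3.55)/(5.62−3.55) ≈ 9.6382·Δt.
So d_SAO = 106.22, d_TON = 55.86, d_HLID = 92.21 km.
Circle about each station: (x − 57.4)² + (y − 8.5)² = 106.22²; (x − 32.5)² + (y + 138.7)² = 55.86²; (x − 103.0)² + (y + 94.6)² = 92.21².
Subtracting the SAO equation from the TON and HLID equations removes the quadratic terms:
-49.8 x − 294.4 y = 25089.28
91.2 x − 206.2 y = 18971.15
Solving the 2×2 system: x ≈ 11.1, y ≈ -87.1 km.
Check against SAO (with the unrounded x, y): √((x − 57.4)²+(y − 8.5)²) = 106.22 ≈ 106.22 km. ✓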